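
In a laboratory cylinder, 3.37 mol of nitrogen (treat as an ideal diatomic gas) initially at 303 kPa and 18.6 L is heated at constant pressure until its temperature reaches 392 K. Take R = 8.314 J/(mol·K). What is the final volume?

36.2 L

T₁ = P₁V₁/(nR) = 303×18.6/(3.37×8.314) = 201 K.
Isobaric: P stays 303 kPa; V/T = const ⇒ T₂ = 392 K, V₂ = 36.2 L.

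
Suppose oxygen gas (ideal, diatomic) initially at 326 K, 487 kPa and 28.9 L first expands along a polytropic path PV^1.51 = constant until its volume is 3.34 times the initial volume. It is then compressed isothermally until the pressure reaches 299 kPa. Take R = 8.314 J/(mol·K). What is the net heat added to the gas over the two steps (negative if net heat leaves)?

n = P₁V₁/(RT₁) = 487×28.9/(8.314×326) = 5.19 mol.
Step 1 — Polytropic n=1.51: T₂ = T₁(V₁/V₂)^(n−1) = 326×(0.299)^0.51 = 176 K; P₂ = P₁(V₁/V₂)^n = 78.8 kPa.
W = (P₁V₁−P₂V₂)/(n−1) = (487×28.9−78.8×96.5)/0.51 = 12700 J.
ΔU = nCvΔT = 5.19×20.8×(176−326) = -16200 J.
Q = ΔU + W = -3490 J.
State after step 1: P = 78.8 kPa, V = 96.5 L, T = 176 K.
Step 2 — Isothermal: T stays 176 K; PV = const ⇒ V₂ = 25.4 L, P₂ = 299 kPa.
ΔU = 0 (ideal gas, T constant).
W = nRT ln(V₂/V₁) = 5.19×8.314×176×ln(0.264) = -10100 J.
Q = ΔU + W = -10100 J.
Net over both steps: W = 2530 J, Q = -13600 J, ΔU = -16200 J.

-13600 J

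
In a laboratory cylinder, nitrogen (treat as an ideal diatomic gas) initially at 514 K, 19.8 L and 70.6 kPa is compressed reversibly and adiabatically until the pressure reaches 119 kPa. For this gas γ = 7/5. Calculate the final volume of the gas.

13.6 L

Adiabatic: T₂/T₁ = (P₂/P₁)^((γ−1)/γ) ⇒ T₂ = 514×(1.69)^0.286 = 597 K; V₂ = 13.6 L.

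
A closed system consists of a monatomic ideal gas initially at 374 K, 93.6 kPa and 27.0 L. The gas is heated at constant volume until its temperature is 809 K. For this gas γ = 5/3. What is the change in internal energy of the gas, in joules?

n = P₁V₁/(RT₁) = 93.6×27.0/(8.314×374) = 0.813 mol.
Isochoric: V stays 27.0 L; P/T = const ⇒ T₂ = 809 K, P₂ = 202 kPa.
For an ideal gas ΔU = nCvΔT with Cv = (3/2)R = 12.5 J/(mol·K).
ΔU = 0.813×12.5×(809−374) = 4410 J.

4410 J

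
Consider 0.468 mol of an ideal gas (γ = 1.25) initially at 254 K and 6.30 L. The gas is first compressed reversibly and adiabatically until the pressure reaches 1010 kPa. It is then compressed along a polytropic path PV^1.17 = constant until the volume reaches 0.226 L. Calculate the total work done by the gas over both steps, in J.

P₁ = nRT₁/V₁ = 0.468×8.314×254/6.30 = 157 kPa.
Step 1 — Adiabatic: T₂/T₁ = (P₂/P₁)^((γ−1)/γ) ⇒ T₂ = 254×(6.44)^0.200 = 369 K; V₂ = 1.42 L.
ΔU = nCvΔT = 0.468×33.3×(369−254) = 1780 J.
Q = 0 for an adiabatic process, so W = −ΔU = -1780 J.
State after step 1: P = 1010 kPa, V = 1.42 L, T = 369 K.
Step 2 — Polytropic n=1.17: T₂ = T₁(V₁/V₂)^(n−1) = 369×(6.28)^0.17 = 504 K; P₂ = P₁(V₁/V₂)^n = 8670 kPa.
W = (P₁V₁−P₂V₂)/(n−1) = (1010×1.42−8670×0.226)/0.17 = -3090 J.
ΔU = nCvΔT = 0.468×33.3×(504−369) = 2100 J.
Q = ΔU + W = -990 J.
Net over both steps: W = -4880 J, Q = -990 J, ΔU = 3890 J.

-4880 J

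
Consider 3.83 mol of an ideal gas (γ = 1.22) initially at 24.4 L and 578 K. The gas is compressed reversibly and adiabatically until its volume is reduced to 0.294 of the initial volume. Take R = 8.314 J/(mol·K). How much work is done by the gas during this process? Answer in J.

-25900 J

P₁ = nRT₁/V₁ = 3.83×8.314×578/24.4 = 754 kPa.
Adiabatic: TV^(γ−1) = const ⇒ T₂ = 578×(3.40)^0.220 = 757 K; PV^γ = const ⇒ P₂ = 3360 kPa.
ΔU = nCvΔT = 3.83×37.8×(757−578) = 25900 J.
Q = 0 for an adiabatic process, so W = −ΔU = -25900 J.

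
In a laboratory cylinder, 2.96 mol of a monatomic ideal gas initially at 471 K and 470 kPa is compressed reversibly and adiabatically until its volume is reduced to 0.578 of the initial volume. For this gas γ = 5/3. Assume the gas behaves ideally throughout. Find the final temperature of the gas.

V₁ = nRT₁/P₁ = 2.96×8.314×471/470 = 24.7 L.
Adiabatic: TV^(γ−1) = const ⇒ T₂ = 471×(1.73)^0.667 = 679 K; PV^γ = const ⇒ P₂ = 1170 kPa.

679 K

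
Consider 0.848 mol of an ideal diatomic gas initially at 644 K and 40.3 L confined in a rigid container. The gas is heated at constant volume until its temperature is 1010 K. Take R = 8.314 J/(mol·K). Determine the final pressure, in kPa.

P₁ = nRT₁/V₁ = 0.848×8.314×644/40.3 = 113 kPa.
Isochoric: V stays 40.3 L; P/T = const ⇒ T₂ = 1010 K, P₂ = 177 kPa.

177 kPa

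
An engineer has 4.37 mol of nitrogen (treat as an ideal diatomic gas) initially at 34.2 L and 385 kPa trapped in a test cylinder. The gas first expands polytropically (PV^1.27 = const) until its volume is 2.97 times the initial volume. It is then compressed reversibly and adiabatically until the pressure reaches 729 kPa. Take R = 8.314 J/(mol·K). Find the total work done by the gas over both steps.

-6750 J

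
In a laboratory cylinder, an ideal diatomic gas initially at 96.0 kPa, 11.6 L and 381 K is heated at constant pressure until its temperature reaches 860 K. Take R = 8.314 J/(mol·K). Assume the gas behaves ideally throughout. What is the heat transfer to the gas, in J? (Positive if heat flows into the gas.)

n = P₁V₁/(RT₁) = 96.0×11.6/(8.314×381) = 0.352 mol.
Isobaric: P stays 96.0 kPa; V/T = const ⇒ T₂ = 860 K, V₂ = 26.2 L.
W = PΔV = 96.0×(26.2−11.6) kPa·L = 1400 J.
ΔU = nCvΔT = 0.352×20.8×(860−381) = 3500 J.
Q = ΔU + W = nCpΔT = 4900 J.

4900 J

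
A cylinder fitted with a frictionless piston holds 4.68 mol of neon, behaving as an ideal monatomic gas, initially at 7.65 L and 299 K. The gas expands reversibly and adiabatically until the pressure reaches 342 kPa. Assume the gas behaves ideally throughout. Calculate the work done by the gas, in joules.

7840 J

P₁ = nRT₁/V₁ = 4.68×8.314×299/7.65 = 1520 kPa.
Adiabatic: T₂/T₁ = (P₂/P₁)^((γ−1)/γ) ⇒ T₂ = 299×(0.225)^0.400 = 165 K; V₂ = 18.7 L.
ΔU = nCvΔT = 4.68×12.5×(165−299) = -7840 J.
Q = 0 for an adiabatic process, so W = −ΔU = 7840 J.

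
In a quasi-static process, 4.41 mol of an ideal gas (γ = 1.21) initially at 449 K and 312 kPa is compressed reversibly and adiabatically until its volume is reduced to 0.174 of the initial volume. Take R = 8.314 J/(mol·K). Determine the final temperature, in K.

V₁ = nRT₁/P₁ = 4.41×8.314×449/312 = 52.8 L.
Adiabatic: TV^(γ−1) = const ⇒ T₂ = 449×(5.75)^0.210 = 648 K; PV^γ = const ⇒ P₂ = 2590 kPa.

648 K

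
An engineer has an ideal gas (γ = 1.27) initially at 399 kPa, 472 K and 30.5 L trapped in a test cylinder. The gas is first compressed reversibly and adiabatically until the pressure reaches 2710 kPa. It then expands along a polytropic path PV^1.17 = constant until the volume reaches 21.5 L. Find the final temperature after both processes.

582 K

n = P₁V₁/(RT₁) = 399×30.5/(8.314×472) = 3.10 mol.
Step 1 — Adiabatic: T₂/T₁ = (P₂/P₁)^((γ−1)/γ) ⇒ T₂ = 472×(6.79)^0.213 = 709 K; V₂ = 6.75 L.
ΔU = nCvΔT = 3.10×30.8×(709−472) = 22700 J.
Q = 0 for an adiabatic process, so W = −ΔU = -22700 J.
State after step 1: P = 2710 kPa, V = 6.75 L, T = 709 K.
Step 2 — Polytropic n=1.17: T₂ = T₁(V₁/V₂)^(n−1) = 709×(0.314)^0.17 = 582 K; P₂ = P₁(V₁/V₂)^n = 698 kPa.
W = (P₁V₁−P₂V₂)/(n−1) = (2710×6.75−698×21.5)/0.17 = 19200 J.
ΔU = nCvΔT = 3.10×30.8×(582−709) = -12100 J.
Q = ΔU + W = 7120 J.
Net over both steps: W = -3420 J, Q = 7120 J, ΔU = 10500 J.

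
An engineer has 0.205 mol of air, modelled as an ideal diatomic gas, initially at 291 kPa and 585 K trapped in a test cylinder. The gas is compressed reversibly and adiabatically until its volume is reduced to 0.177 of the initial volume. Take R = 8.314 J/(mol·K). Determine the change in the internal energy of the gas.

V₁ = nRT₁/P₁ = 0.205×8.314×585/291 = 3.43 L.
Adiabatic: TV^(γ−1) = const ⇒ T₂ = 585×(5.65)^0.400 = 1170 K; PV^γ = const ⇒ P₂ = 3290 kPa.
For an ideal gas ΔU = nCvΔT with Cv = (5/2)R = 20.8 J/(mol·K).
ΔU = 0.205×20.8×(1170−585) = 2490 J.

2490 J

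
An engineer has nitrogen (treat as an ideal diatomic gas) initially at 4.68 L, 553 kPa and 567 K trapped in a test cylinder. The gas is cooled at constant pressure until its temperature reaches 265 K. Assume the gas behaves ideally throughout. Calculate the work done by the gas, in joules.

-1380 J

n = P₁V₁/(RT₁) = 553×4.68/(8.314×567) = 0.549 mol.
Isobaric: P stays 553 kPa; V/T = const ⇒ T₂ = 265 K, V₂ = 2.19 L.
W = PΔV = 553×(2.19−4.68) kPa·L = -1380 J.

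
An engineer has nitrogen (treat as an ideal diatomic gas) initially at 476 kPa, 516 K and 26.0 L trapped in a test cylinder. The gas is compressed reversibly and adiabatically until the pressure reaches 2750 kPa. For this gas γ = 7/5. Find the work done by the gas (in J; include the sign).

n = P₁V₁/(RT₁) = 476×26.0/(8.314×516) = 2.88 mol.
Adiabatic: T₂/T₁ = (P₂/P₁)^((γ−1)/γ) ⇒ T₂ = 516×(5.78)^0.286 = 852 K; V₂ = 7.43 L.
ΔU = nCvΔT = 2.88×20.8×(852−516) = 20100 J.
Q = 0 for an adiabatic process, so W = −ΔU = -20100 J.

-20100 J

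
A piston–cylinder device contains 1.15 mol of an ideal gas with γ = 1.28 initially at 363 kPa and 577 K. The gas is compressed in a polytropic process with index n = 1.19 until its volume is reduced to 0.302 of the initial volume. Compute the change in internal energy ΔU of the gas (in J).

5030 J

V₁ = nRT₁/P₁ = 1.15×8.314×577/363 = 15.2 L.
Polytropic n=1.19: T₂ = T₁(V₁/V₂)^(n−1) = 577×(3.31)^0.19 = 724 K; P₂ = P₁(V₁/V₂)^n = 1510 kPa.
For an ideal gas ΔU = nCvΔT with Cv = R/(γ−1) = 29.7 J/(mol·K).
ΔU = 1.15×29.7×(724−577) = 5030 J.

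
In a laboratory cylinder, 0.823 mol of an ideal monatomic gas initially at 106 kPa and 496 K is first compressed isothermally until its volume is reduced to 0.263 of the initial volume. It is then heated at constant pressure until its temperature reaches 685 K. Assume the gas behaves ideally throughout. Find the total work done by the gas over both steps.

-3240 J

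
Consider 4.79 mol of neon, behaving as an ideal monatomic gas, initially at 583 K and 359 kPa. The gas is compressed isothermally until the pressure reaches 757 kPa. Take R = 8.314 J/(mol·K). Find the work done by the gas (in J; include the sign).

V₁ = nRT₁/P₁ = 4.79×8.314×583/359 = 64.7 L.
Isothermal: T stays 583 K; PV = const ⇒ V₂ = 30.7 L, P₂ = 757 kPa.
W = nRT ln(V₂/V₁) = 4.79×8.314×583×ln(0.474) = -17300 J.

-17300 J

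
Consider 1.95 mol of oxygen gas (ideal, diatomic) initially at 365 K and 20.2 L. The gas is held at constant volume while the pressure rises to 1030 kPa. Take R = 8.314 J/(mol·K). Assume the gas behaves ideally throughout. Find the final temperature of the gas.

P₁ = nRT₁/V₁ = 1.95×8.314×365/20.2 = 293 kPa.
Isochoric: V stays 20.2 L; P/T = const ⇒ T₂ = 1280 K, P₂ = 1030 kPa.

1280 K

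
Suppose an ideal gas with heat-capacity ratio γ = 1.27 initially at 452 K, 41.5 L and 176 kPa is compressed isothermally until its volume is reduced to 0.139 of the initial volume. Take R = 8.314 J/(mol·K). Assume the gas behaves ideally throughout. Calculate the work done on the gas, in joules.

14400 J

n = P₁V₁/(RT₁) = 176×41.5/(8.314×452) = 1.94 mol.
Isothermal: T stays 452 K; PV = const ⇒ V₂ = 5.77 L, P₂ = 1270 kPa.
W = nRT ln(V₂/V₁) = 1.94×8.314×452×ln(0.139) = -14400 J.
Work done on the gas = −W_by = 14400 J.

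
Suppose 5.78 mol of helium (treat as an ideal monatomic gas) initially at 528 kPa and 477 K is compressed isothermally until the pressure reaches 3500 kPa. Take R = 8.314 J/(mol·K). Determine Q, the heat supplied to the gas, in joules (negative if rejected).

-43400 J

V₁ = nRT₁/P₁ = 5.78×8.314×477/528 = 43.4 L.
Isothermal: T stays 477 K; PV = const ⇒ V₂ = 6.55 L, P₂ = 3500 kPa.
ΔU = 0 (ideal gas, T constant).
W = nRT ln(V₂/V₁) = 5.78×8.314×477×ln(0.151) = -43400 J.
Q = ΔU + W = -43400 J.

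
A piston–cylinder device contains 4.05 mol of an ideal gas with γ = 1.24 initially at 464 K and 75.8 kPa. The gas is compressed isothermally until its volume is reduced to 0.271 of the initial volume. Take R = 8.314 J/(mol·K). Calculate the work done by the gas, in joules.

V₁ = nRT₁/P₁ = 4.05×8.314×464/75.8 = 206 L.
Isothermal: T stays 464 K; PV = const ⇒ V₂ = 55.9 L, P₂ = 280 kPa.
W = nRT ln(V₂/V₁) = 4.05×8.314×464×ln(0.271) = -20400 J.

-20400 J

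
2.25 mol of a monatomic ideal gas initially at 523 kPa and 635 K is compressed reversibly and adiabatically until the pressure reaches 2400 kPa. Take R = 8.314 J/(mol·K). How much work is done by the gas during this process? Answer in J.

-15000 J

V₁ = nRT₁/P₁ = 2.25×8.314×635/523 = 22.7 L.
Adiabatic: T₂/T₁ = (P₂/P₁)^((γ−1)/γ) ⇒ T₂ = 635×(4.59)^0.400 = 1170 K; V₂ = 9.10 L.
ΔU = nCvΔT = 2.25×12.5×(1170−635) = 15000 J.
Q = 0 for an adiabatic process, so W = −ΔU = -15000 J.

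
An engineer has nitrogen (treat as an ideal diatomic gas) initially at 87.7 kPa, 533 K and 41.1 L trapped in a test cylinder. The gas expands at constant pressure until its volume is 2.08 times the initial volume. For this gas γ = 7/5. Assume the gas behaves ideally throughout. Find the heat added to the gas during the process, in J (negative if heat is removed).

13600 J

n = P₁V₁/(RT₁) = 87.7×41.1/(8.314×533) = 0.813 mol.
Isobaric: P stays 87.7 kPa; V/T = const ⇒ T₂ = 1110 K, V₂ = 85.5 L.
W = PΔV = 87.7×(85.5−41.1) kPa·L = 3890 J.
ΔU = nCvΔT = 0.813×20.8×(1110−533) = 9730 J.
Q = ΔU + W = nCpΔT = 13600 J.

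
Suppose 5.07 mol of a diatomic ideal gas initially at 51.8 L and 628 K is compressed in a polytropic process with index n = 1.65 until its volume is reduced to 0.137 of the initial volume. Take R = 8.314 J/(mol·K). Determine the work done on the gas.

P₁ = nRT₁/V₁ = 5.07×8.314×628/51.8 = 511 kPa.
Polytropic n=1.65: T₂ = T₁(V₁/V₂)^(n−1) = 628×(7.30)^0.65 = 2290 K; P₂ = P₁(V₁/V₂)^n = 13600 kPa.
W = (P₁V₁−P₂V₂)/(n−1) = (511×51.8−13600×7.10)/0.65 = -108000 J.
Work done on the gas = −W_by = 108000 J.

108000 J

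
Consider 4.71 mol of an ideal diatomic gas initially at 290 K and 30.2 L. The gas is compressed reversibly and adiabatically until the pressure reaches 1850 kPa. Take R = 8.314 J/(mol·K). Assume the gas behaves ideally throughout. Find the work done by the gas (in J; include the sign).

-16400 J

P₁ = nRT₁/V₁ = 4.71×8.314×290/30.2 = 376 kPa.
Adiabatic: T₂/T₁ = (P₂/P₁)^((γ−1)/γ) ⇒ T₂ = 290×(4.92)^0.286 = 457 K; V₂ = 9.68 L.
ΔU = nCvΔT = 4.71×20.8×(457−290) = 16400 J.
Q = 0 for an adiabatic process, so W = −ΔU = -16400 J.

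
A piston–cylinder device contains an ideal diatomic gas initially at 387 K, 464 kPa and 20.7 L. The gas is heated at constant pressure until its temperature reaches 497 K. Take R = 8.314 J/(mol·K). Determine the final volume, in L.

26.6 L

Isobaric: P stays 464 kPa; V/T = const ⇒ T₂ = 497 K, V₂ = 26.6 L.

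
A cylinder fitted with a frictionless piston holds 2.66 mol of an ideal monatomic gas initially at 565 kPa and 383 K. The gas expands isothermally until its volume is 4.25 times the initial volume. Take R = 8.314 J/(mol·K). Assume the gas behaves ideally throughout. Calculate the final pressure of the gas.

133 kPa

V₁ = nRT₁/P₁ = 2.66×8.314×383/565 = 15.0 L.
Isothermal: T stays 383 K; PV = const ⇒ V₂ = 63.7 L, P₂ = 133 kPa.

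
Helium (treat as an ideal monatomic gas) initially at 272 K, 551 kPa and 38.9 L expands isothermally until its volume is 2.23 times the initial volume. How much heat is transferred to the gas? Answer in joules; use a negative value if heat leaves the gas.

n = P₁V₁/(RT₁) = 551×38.9/(8.314×272) = 9.48 mol.
Isothermal: T stays 272 K; PV = const ⇒ V₂ = 86.7 L, P₂ = 247 kPa.
ΔU = 0 (ideal gas, T constant).
W = nRT ln(V₂/V₁) = 9.48×8.314×272×ln(2.23) = 17200 J.
Q = ΔU + W = 17200 J.

17200 J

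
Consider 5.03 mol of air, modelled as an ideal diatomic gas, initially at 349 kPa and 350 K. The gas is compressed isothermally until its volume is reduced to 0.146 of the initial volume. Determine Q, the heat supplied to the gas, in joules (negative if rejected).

-28200 J

V₁ = nRT₁/P₁ = 5.03×8.314×350/349 = 41.9 L.
Isothermal: T stays 350 K; PV = const ⇒ V₂ = 6.12 L, P₂ = 2390 kPa.
ΔU = 0 (ideal gas, T constant).
W = nRT ln(V₂/V₁) = 5.03×8.314×350×ln(0.146) = -28200 J.
Q = ΔU + W = -28200 J.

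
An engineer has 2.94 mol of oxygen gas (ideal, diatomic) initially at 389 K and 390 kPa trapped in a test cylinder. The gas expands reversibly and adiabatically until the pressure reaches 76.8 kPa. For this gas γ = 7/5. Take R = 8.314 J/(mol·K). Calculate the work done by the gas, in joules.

8830 J

V₁ = nRT₁/P₁ = 2.94×8.314×389/390 = 24.4 L.
Adiabatic: T₂/T₁ = (P₂/P₁)^((γ−1)/γ) ⇒ T₂ = 389×(0.197)^0.286 = 245 K; V₂ = 77.8 L.
ΔU = nCvΔT = 2.94×20.8×(245−389) = -8830 J.
Q = 0 for an adiabatic process, so W = −ΔU = 8830 J.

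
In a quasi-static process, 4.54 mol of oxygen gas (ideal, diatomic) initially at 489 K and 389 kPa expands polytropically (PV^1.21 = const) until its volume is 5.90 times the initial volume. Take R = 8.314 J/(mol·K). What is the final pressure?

45.4 kPa

V₁ = nRT₁/P₁ = 4.54×8.314×489/389 = 47.4 L.
Polytropic n=1.21: T₂ = T₁(V₁/V₂)^(n−1) = 489×(0.169)^0.21 = 337 K; P₂ = P₁(V₁/V₂)^n = 45.4 kPa.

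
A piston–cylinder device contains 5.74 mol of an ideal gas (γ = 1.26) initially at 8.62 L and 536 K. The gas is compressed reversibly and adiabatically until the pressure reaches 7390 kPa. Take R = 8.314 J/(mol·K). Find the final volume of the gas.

4.18 L

P₁ = nRT₁/V₁ = 5.74×8.314×536/8.62 = 2970 kPa.
Adiabatic: T₂/T₁ = (P₂/P₁)^((γ−1)/γ) ⇒ T₂ = 536×(2.49)^0.206 = 647 K; V₂ = 4.18 L.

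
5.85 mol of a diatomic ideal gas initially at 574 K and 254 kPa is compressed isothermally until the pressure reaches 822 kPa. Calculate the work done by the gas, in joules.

V₁ = nRT₁/P₁ = 5.85×8.314×574/254 = 110 L.
Isothermal: T stays 574 K; PV = const ⇒ V₂ = 34.0 L, P₂ = 822 kPa.
W = nRT ln(V₂/V₁) = 5.85×8.314×574×ln(0.309) = -32800 J.

-32800 J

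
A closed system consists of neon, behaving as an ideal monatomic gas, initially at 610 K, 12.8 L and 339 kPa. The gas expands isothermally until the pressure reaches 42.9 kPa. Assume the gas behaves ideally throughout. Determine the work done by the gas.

n = P₁V₁/(RT₁) = 339×12.8/(8.314×610) = 0.856 mol.
Isothermal: T stays 610 K; PV = const ⇒ V₂ = 101 L, P₂ = 42.9 kPa.
W = nRT ln(V₂/V₁) = 0.856×8.314×610×ln(7.90) = 8970 J.

8970 J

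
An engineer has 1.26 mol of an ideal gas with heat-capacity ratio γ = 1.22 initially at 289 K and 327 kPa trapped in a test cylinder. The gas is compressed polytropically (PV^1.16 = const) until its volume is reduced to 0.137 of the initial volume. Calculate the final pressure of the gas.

V₁ = nRT₁/P₁ = 1.26×8.314×289/327 = 9.26 L.
Polytropic n=1.16: T₂ = T₁(V₁/V₂)^(n−1) = 289×(7.30)^0.16 = 397 K; P₂ = P₁(V₁/V₂)^n = 3280 kPa.

3280 kPa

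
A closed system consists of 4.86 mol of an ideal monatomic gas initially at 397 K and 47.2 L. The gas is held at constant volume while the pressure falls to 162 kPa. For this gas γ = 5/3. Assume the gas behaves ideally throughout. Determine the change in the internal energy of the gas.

-12600 J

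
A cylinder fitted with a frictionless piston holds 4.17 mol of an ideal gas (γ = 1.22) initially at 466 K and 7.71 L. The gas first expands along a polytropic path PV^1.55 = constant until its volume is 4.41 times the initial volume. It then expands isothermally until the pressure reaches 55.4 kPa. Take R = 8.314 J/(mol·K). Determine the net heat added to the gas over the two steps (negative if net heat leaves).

-15100 J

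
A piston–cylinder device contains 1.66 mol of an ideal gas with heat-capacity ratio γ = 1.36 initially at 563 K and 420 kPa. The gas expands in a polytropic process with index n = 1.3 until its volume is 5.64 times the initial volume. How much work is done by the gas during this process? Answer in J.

10500 J

V₁ = nRT₁/P₁ = 1.66×8.314×563/420 = 18.5 L.
Polytropic n=1.3: T₂ = T₁(V₁/V₂)^(n−1) = 563×(0.177)^0.30 = 335 K; P₂ = P₁(V₁/V₂)^n = 44.3 kPa.
W = (P₁V₁−P₂V₂)/(n−1) = (420×18.5−44.3×104)/0.30 = 10500 J.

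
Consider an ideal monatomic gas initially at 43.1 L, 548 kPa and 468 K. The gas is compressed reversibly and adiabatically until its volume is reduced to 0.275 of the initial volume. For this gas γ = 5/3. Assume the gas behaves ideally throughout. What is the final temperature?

Adiabatic: TV^(γ−1) = const ⇒ T₂ = 468×(3.64)^0.667 = 1110 K; PV^γ = const ⇒ P₂ = 4710 kPa.

1110 K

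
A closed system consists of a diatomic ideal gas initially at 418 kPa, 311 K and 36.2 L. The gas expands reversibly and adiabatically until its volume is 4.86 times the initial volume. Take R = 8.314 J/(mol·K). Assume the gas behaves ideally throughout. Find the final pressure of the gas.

Adiabatic: TV^(γ−1) = const ⇒ T₂ = 311×(0.206)^0.400 = 165 K; PV^γ = const ⇒ P₂ = 45.7 kPa.

45.7 kPa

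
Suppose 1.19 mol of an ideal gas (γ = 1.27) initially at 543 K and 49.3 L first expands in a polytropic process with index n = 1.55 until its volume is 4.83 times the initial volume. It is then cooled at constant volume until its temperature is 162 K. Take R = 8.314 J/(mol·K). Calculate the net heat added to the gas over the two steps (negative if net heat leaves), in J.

-8300 J

P₁ = nRT₁/V₁ = 1.19×8.314×543/49.3 = 109 kPa.
Step 1 — Polytropic n=1.55: T₂ = T₁(V₁/V₂)^(n−1) = 543×(0.207)^0.55 = 228 K; P₂ = P₁(V₁/V₂)^n = 9.49 kPa.
W = (P₁V₁−P₂V₂)/(n−1) = (109×49.3−9.49×238)/0.55 = 5660 J.
ΔU = nCvΔT = 1.19×30.8×(228−543) = -11500 J.
Q = ΔU + W = -5870 J.
State after step 1: P = 9.49 kPa, V = 238 L, T = 228 K.
Step 2 — Isochoric: V stays 238 L; P/T = const ⇒ T₂ = 162 K, P₂ = 6.73 kPa.
W = 0 (no volume change).
ΔU = nCvΔT = 1.19×30.8×(162−228) = -2430 J.
Q = ΔU = -2430 J.
Net over both steps: W = 5660 J, Q = -8300 J, ΔU = -14000 J.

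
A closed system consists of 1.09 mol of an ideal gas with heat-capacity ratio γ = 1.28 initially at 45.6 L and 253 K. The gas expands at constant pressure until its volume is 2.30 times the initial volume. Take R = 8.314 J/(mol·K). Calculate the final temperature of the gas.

582 K

P₁ = nRT₁/V₁ = 1.09×8.314×253/45.6 = 50.3 kPa.
Isobaric: P stays 50.3 kPa; V/T = const ⇒ T₂ = 582 K, V₂ = 105 L.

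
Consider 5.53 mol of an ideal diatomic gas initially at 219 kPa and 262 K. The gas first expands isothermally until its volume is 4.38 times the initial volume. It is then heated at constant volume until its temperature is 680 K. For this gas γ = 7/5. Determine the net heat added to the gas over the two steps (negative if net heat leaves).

65800 J

V₁ = nRT₁/P₁ = 5.53×8.314×262/219 = 55.0 L.
Step 1 — Isothermal: T stays 262 K; PV = const ⇒ V₂ = 241 L, P₂ = 50.0 kPa.
ΔU = 0 (ideal gas, T constant).
W = nRT ln(V₂/V₁) = 5.53×8.314×262×ln(4.38) = 17800 J.
Q = ΔU + W = 17800 J.
State after step 1: P = 50.0 kPa, V = 241 L, T = 262 K.
Step 2 — Isochoric: V stays 241 L; P/T = const ⇒ T₂ = 680 K, P₂ = 130 kPa.
W = 0 (no volume change).
ΔU = nCvΔT = 5.53×20.8×(680−262) = 48000 J.
Q = ΔU = 48000 J.
Net over both steps: W = 17800 J, Q = 65800 J, ΔU = 48000 J.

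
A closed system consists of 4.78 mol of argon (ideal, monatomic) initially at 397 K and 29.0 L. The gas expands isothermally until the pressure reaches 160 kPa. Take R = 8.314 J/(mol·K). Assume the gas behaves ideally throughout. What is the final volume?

98.6 L

P₁ = nRT₁/V₁ = 4.78×8.314×397/29.0 = 544 kPa.
Isothermal: T stays 397 K; PV = const ⇒ V₂ = 98.6 L, P₂ = 160 kPa.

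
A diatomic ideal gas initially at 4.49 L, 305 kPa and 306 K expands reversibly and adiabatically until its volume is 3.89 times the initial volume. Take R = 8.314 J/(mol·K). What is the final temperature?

Adiabatic: TV^(γ−1) = const ⇒ T₂ = 306×(0.257)^0.400 = 178 K; PV^γ = const ⇒ P₂ = 45.5 kPa.

178 K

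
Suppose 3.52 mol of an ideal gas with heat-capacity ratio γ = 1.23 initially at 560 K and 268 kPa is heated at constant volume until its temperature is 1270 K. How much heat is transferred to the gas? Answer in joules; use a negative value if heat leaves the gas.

90300 J

V₁ = nRT₁/P₁ = 3.52×8.314×560/268 = 61.2 L.
Isochoric: V stays 61.2 L; P/T = const ⇒ T₂ = 1270 K, P₂ = 608 kPa.
W = 0 (no volume change).
ΔU = nCvΔT = 3.52×36.1×(1270−560) = 90300 J.
Q = ΔU = 90300 J.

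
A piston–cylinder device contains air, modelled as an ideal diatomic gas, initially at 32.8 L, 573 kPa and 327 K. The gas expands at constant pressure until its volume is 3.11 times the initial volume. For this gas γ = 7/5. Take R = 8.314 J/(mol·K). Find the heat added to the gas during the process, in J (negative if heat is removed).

n = P₁V₁/(RT₁) = 573×32.8/(8.314×327) = 6.91 mol.
Isobaric: P stays 573 kPa; V/T = const ⇒ T₂ = 1020 K, V₂ = 102 L.
W = PΔV = 573×(102−32.8) kPa·L = 39700 J.
ΔU = nCvΔT = 6.91×20.8×(1020−327) = 99100 J.
Q = ΔU + W = nCpΔT = 139000 J.

139000 J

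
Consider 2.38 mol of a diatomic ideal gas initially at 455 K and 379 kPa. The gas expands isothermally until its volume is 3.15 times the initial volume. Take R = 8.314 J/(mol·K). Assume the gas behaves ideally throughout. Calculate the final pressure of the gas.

V₁ = nRT₁/P₁ = 2.38×8.314×455/379 = 23.8 L.
Isothermal: T stays 455 K; PV = const ⇒ V₂ = 74.8 L, P₂ = 120 kPa.

120 kPa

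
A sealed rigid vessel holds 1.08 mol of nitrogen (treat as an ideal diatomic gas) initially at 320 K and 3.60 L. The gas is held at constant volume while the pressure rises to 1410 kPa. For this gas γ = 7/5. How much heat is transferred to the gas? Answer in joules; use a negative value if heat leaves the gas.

5510 J

P₁ = nRT₁/V₁ = 1.08×8.314×320/3.60 = 798 kPa.
Isochoric: V stays 3.60 L; P/T = const ⇒ T₂ = 565 K, P₂ = 1410 kPa.
W = 0 (no volume change).
ΔU = nCvΔT = 1.08×20.8×(565−320) = 5510 J.
Q = ΔU = 5510 J.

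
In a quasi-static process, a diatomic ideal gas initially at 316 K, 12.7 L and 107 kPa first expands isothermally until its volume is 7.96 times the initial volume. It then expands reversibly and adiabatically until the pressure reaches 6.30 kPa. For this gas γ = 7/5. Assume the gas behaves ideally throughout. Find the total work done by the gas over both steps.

3480 J

n = P₁V₁/(RT₁) = 107×12.7/(8.314×316) = 0.517 mol.
Step 1 — Isothermal: T stays 316 K; PV = const ⇒ V₂ = 101 L, P₂ = 13.4 kPa.
ΔU = 0 (ideal gas, T constant).
W = nRT ln(V₂/V₁) = 0.517×8.314×316×ln(7.96) = 2820 J.
Q = ΔU + W = 2820 J.
State after step 1: P = 13.4 kPa, V = 101 L, T = 316 K.
Step 2 — Adiabatic: T₂/T₁ = (P₂/P₁)^((γ−1)/γ) ⇒ T₂ = 316×(0.469)^0.286 = 254 K; V₂ = 174 L.
ΔU = nCvΔT = 0.517×20.8×(254−316) = -661 J.
Q = 0 for an adiabatic process, so W = −ΔU = 661 J.
Net over both steps: W = 3480 J, Q = 2820 J, ΔU = -661 J.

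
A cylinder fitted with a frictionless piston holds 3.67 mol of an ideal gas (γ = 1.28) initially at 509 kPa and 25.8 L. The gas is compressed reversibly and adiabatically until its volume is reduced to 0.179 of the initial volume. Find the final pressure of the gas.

T₁ = P₁V₁/(nR) = 509×25.8/(3.67×8.314) = 430 K.
Adiabatic: TV^(γ−1) = const ⇒ T₂ = 430×(5.59)^0.280 = 697 K; PV^γ = const ⇒ P₂ = 4600 kPa.

4600 kPa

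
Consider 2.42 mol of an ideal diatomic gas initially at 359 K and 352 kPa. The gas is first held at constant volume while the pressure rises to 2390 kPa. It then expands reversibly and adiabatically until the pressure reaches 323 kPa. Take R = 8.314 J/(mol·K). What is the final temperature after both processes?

1380 K

V₁ = nRT₁/P₁ = 2.42×8.314×359/352 = 20.5 L.
Step 1 — Isochoric: V stays 20.5 L; P/T = const ⇒ T₂ = 2440 K, P₂ = 2390 kPa.
W = 0 (no volume change).
ΔU = nCvΔT = 2.42×20.8×(2440−359) = 105000 J.
Q = ΔU = 105000 J.
State after step 1: P = 2390 kPa, V = 20.5 L, T = 2440 K.
Step 2 — Adiabatic: T₂/T₁ = (P₂/P₁)^((γ−1)/γ) ⇒ T₂ = 2440×(0.135)^0.286 = 1380 K; V₂ = 85.7 L.
ΔU = nCvΔT = 2.42×20.8×(1380−2440) = -53400 J.
Q = 0 for an adiabatic process, so W = −ΔU = 53400 J.
Net over both steps: W = 53400 J, Q = 105000 J, ΔU = 51200 J.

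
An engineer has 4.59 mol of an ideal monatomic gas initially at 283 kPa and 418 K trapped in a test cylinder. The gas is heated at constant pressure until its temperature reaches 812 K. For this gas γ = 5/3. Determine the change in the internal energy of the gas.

V₁ = nRT₁/P₁ = 4.59×8.314×418/283 = 56.4 L.
Isobaric: P stays 283 kPa; V/T = const ⇒ T₂ = 812 K, V₂ = 109 L.
For an ideal gas ΔU = nCvΔT with Cv = (3/2)R = 12.5 J/(mol·K).
ΔU = 4.59×12.5×(812−418) = 22600 J.

22600 J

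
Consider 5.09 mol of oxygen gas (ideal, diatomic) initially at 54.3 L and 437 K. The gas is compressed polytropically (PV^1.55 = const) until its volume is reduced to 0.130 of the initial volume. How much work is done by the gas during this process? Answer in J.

-69600 J

P₁ = nRT₁/V₁ = 5.09×8.314×437/54.3 = 341 kPa.
Polytropic n=1.55: T₂ = T₁(V₁/V₂)^(n−1) = 437×(7.69)^0.55 = 1340 K; P₂ = P₁(V₁/V₂)^n = 8050 kPa.
W = (P₁V₁−P₂V₂)/(n−1) = (341×54.3−8050×7.06)/0.55 = -69600 J.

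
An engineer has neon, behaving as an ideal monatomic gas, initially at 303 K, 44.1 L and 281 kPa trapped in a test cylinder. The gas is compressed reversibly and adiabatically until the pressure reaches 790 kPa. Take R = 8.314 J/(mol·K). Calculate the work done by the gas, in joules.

n = P₁V₁/(RT₁) = 281×44.1/(8.314×303) = 4.92 mol.
Adiabatic: T₂/T₁ = (P₂/P₁)^((γ−1)/γ) ⇒ T₂ = 303×(2.81)^0.400 = 458 K; V₂ = 23.7 L.
ΔU = nCvΔT = 4.92×12.5×(458−303) = 9520 J.
Q = 0 for an adiabatic process, so W = −ΔU = -9520 J.

-9520 J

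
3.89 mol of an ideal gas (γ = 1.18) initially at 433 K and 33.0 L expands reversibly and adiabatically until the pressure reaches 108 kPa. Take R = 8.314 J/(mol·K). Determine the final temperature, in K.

351 K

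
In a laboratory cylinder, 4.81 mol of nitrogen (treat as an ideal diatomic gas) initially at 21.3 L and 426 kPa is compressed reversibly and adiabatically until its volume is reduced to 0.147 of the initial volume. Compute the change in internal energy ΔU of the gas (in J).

T₁ = P₁V₁/(nR) = 426×21.3/(4.81×8.314) = 227 K.
Adiabatic: TV^(γ−1) = const ⇒ T₂ = 227×(6.80)^0.400 = 489 K; PV^γ = const ⇒ P₂ = 6240 kPa.
For an ideal gas ΔU = nCvΔT with Cv = (5/2)R = 20.8 J/(mol·K).
ΔU = 4.81×20.8×(489−227) = 26200 J.

26200 J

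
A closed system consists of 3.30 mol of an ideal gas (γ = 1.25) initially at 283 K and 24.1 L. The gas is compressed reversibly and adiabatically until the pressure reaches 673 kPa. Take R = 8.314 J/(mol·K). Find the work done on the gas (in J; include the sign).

P₁ = nRT₁/V₁ = 3.30×8.314×283/24.1 = 322 kPa.
Adiabatic: T₂/T₁ = (P₂/P₁)^((γ−1)/γ) ⇒ T₂ = 283×(2.09)^0.200 = 328 K; V₂ = 13.4 L.
ΔU = nCvΔT = 3.30×33.3×(328−283) = 4930 J.
Q = 0 for an adiabatic process, so W = −ΔU = -4930 J.
Work done on the gas = −W_by = 4930 J.

4930 J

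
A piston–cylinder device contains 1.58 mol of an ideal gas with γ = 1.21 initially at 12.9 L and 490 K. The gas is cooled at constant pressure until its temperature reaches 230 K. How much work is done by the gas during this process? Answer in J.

P₁ = nRT₁/V₁ = 1.58×8.314×490/12.9 = 499 kPa.
Isobaric: P stays 499 kPa; V/T = const ⇒ T₂ = 230 K, V₂ = 6.06 L.
W = PΔV = 499×(6.06−12.9) kPa·L = -3420 J.

-3420 J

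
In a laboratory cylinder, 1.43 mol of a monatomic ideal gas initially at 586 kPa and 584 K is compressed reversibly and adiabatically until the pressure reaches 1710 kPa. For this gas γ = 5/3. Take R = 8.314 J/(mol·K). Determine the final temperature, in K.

V₁ = nRT₁/P₁ = 1.43×8.314×584/586 = 11.8 L.
Adiabatic: T₂/T₁ = (P₂/P₁)^((γ−1)/γ) ⇒ T₂ = 584×(2.92)^0.400 = 896 K; V₂ = 6.23 L.

896 K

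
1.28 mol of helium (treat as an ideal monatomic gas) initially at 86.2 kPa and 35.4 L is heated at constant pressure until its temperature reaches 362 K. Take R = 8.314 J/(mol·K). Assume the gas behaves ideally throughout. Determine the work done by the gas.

801 J

T₁ = P₁V₁/(nR) = 86.2×35.4/(1.28×8.314) = 287 K.
Isobaric: P stays 86.2 kPa; V/T = const ⇒ T₂ = 362 K, V₂ = 44.7 L.
W = PΔV = 86.2×(44.7−35.4) kPa·L = 801 J.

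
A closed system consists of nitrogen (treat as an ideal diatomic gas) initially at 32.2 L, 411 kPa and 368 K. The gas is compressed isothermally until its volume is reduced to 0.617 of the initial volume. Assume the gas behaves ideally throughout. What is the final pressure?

666 kPa

Isothermal: T stays 368 K; PV = const ⇒ V₂ = 19.9 L, P₂ = 666 kPa.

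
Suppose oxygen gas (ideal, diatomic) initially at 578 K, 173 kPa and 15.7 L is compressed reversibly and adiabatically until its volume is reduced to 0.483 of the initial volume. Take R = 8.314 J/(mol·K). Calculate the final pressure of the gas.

Adiabatic: TV^(γ−1) = const ⇒ T₂ = 578×(2.07)^0.400 = 773 K; PV^γ = const ⇒ P₂ = 479 kPa.

479 kPa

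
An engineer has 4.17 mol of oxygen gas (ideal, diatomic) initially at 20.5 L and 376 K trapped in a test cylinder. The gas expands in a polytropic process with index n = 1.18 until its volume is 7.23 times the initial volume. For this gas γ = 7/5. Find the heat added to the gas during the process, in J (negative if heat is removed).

P₁ = nRT₁/V₁ = 4.17×8.314×376/20.5 = 636 kPa.
Polytropic n=1.18: T₂ = T₁(V₁/V₂)^(n−1) = 376×(0.138)^0.18 = 263 K; P₂ = P₁(V₁/V₂)^n = 61.6 kPa.
W = (P₁V₁−P₂V₂)/(n−1) = (636×20.5−61.6×148)/0.18 = 21700 J.
ΔU = nCvΔT = 4.17×20.8×(263−376) = -9760 J.
Q = ΔU + W = 11900 J.

11900 J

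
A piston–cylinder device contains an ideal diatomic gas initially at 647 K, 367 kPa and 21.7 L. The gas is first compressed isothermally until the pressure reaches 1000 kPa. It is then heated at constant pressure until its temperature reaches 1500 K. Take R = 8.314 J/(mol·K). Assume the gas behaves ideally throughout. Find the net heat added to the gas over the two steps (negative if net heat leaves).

n = P₁V₁/(RT₁) = 367×21.7/(8.314×647) = 1.48 mol.
Step 1 — Isothermal: T stays 647 K; PV = const ⇒ V₂ = 7.96 L, P₂ = 1000 kPa.
ΔU = 0 (ideal gas, T constant).
W = nRT ln(V₂/V₁) = 1.48×8.314×647×ln(0.367) = -7980 J.
Q = ΔU + W = -7980 J.
State after step 1: P = 1000 kPa, V = 7.96 L, T = 647 K.
Step 2 — Isobaric: P stays 1000 kPa; V/T = const ⇒ T₂ = 1500 K, V₂ = 18.5 L.
W = PΔV = 1000×(18.5−7.96) kPa·L = 10500 J.
ΔU = nCvΔT = 1.48×20.8×(1500−647) = 26200 J.
Q = ΔU + W = nCpΔT = 36700 J.
Net over both steps: W = 2520 J, Q = 28800 J, ΔU = 26200 J.

28800 J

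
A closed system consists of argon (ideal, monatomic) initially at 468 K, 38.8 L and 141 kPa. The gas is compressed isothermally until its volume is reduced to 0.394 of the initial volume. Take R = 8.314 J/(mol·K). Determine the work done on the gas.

n = P₁V₁/(RT₁) = 141×38.8/(8.314×468) = 1.41 mol.
Isothermal: T stays 468 K; PV = const ⇒ V₂ = 15.3 L, P₂ = 358 kPa.
W = nRT ln(V₂/V₁) = 1.41×8.314×468×ln(0.394) = -5100 J.
Work done on the gas = −W_by = 5100 J.

5100 J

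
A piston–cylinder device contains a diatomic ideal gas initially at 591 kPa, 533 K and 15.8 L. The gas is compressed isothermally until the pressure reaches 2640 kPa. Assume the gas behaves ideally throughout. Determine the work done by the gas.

-14000 J

n = P₁V₁/(RT₁) = 591×15.8/(8.314×533) = 2.11 mol.
Isothermal: T stays 533 K; PV = const ⇒ V₂ = 3.54 L, P₂ = 2640 kPa.
W = nRT ln(V₂/V₁) = 2.11×8.314×533×ln(0.224) = -14000 J.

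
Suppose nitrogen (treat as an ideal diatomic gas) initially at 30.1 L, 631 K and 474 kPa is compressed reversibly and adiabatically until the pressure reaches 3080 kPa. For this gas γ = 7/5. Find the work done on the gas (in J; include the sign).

n = P₁V₁/(RT₁) = 474×30.1/(8.314×631) = 2.72 mol.
Adiabatic: T₂/T₁ = (P₂/P₁)^((γ−1)/γ) ⇒ T₂ = 631×(6.50)^0.286 = 1080 K; V₂ = 7.91 L.
ΔU = nCvΔT = 2.72×20.8×(1080−631) = 25200 J.
Q = 0 for an adiabatic process, so W = −ΔU = -25200 J.
Work done on the gas = −W_by = 25200 J.

25200 J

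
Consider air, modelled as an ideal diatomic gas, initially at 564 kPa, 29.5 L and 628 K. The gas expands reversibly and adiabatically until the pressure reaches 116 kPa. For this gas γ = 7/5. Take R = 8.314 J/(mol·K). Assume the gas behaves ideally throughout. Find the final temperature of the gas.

Adiabatic: T₂/T₁ = (P₂/P₁)^((γ−1)/γ) ⇒ T₂ = 628×(0.206)^0.286 = 400 K; V₂ = 91.3 L.

400 K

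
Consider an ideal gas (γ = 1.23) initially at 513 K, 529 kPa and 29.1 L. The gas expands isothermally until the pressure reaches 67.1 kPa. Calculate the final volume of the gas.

229 L

Isothermal: T stays 513 K; PV = const ⇒ V₂ = 229 L, P₂ = 67.1 kPa.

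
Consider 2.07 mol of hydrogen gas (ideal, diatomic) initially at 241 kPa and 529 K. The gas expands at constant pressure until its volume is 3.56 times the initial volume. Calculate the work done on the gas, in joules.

-23300 J

V₁ = nRT₁/P₁ = 2.07×8.314×529/241 = 37.8 L.
Isobaric: P stays 241 kPa; V/T = const ⇒ T₂ = 1880 K, V₂ = 134 L.
W = PΔV = 241×(134−37.8) kPa·L = 23300 J.
Work done on the gas = −W_by = -23300 J.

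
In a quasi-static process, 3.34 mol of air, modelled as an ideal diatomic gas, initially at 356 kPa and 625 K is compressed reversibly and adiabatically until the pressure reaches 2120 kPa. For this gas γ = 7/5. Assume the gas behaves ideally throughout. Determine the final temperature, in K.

1040 K

V₁ = nRT₁/P₁ = 3.34×8.314×625/356 = 48.8 L.
Adiabatic: T₂/T₁ = (P₂/P₁)^((γ−1)/γ) ⇒ T₂ = 625×(5.96)^0.286 = 1040 K; V₂ = 13.6 L.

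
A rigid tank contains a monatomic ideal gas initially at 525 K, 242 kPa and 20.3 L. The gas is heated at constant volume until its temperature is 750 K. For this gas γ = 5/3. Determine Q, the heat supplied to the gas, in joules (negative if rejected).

n = P₁V₁/(RT₁) = 242×20.3/(8.314×525) = 1.13 mol.
Isochoric: V stays 20.3 L; P/T = const ⇒ T₂ = 750 K, P₂ = 346 kPa.
W = 0 (no volume change).
ΔU = nCvΔT = 1.13×12.5×(750−525) = 3160 J.
Q = ΔU = 3160 J.

3160 J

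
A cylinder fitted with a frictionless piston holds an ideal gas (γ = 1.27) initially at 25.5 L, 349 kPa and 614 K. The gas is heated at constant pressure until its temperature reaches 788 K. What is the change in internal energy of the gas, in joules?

9340 J

n = P₁V₁/(RT₁) = 349×25.5/(8.314×614) = 1.74 mol.
Isobaric: P stays 349 kPa; V/T = const ⇒ T₂ = 788 K, V₂ = 32.7 L.
For an ideal gas ΔU = nCvΔT with Cv = R/(γ−1) = 30.8 J/(mol·K).
ΔU = 1.74×30.8×(788−614) = 9340 J.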